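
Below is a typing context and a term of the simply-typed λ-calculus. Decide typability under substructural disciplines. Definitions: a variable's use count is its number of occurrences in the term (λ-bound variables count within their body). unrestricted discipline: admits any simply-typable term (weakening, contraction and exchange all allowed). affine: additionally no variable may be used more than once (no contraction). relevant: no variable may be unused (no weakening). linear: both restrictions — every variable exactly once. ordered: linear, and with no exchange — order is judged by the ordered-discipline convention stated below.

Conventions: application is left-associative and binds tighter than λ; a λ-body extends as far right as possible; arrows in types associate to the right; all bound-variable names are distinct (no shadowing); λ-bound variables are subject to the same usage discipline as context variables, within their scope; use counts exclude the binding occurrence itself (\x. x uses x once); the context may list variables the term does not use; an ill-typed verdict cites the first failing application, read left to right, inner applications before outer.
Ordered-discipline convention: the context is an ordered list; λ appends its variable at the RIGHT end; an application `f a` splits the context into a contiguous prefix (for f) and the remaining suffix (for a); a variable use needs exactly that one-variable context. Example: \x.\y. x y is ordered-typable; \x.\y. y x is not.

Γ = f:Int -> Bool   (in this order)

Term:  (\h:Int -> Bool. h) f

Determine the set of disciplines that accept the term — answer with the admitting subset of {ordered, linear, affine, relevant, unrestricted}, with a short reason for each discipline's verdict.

admitting disciplines: ordered, linear, affine, relevant, unrestricted
usage: f: 1; h [bound]: 1
uses in reading order: h, f
typing: ✓ — Int -> Bool
ordered: ✓ — single-use (f, h), ordered derivation ok
linear: ✓ — exactly-once usage across f, h
affine: ✓ — no duplicate uses among f, h
relevant: ✓ — none of f, h goes unused
unrestricted: ✓ — simply typable at Int -> Bool; W, C, E all held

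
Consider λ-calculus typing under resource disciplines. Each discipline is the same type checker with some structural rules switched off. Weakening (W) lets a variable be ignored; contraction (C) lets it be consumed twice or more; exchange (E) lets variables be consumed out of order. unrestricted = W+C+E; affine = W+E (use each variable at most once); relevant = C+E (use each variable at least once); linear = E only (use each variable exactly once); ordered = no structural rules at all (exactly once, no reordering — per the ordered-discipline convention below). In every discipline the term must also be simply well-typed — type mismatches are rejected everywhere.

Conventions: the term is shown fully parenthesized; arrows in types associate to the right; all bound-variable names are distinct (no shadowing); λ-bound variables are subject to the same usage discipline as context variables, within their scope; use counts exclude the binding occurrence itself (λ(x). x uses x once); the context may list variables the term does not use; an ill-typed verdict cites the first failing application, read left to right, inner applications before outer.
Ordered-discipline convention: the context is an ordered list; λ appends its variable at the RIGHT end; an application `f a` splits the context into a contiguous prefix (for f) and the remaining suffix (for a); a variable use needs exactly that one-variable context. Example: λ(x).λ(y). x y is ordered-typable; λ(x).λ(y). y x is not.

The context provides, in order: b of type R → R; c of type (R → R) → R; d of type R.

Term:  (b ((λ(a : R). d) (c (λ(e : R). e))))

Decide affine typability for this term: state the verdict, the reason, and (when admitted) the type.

yes — none of b, c, d, a, e used more than once; term : R
use counts: b: 1×, c: 1×, d: 1×, a (bound): 0×, e (bound): 1×
uses in reading order: b, d, c, e
typing: well-typed at R
all disciplines: ordered ✗, linear ✗, affine ✓, relevant ✗, unrestricted ✓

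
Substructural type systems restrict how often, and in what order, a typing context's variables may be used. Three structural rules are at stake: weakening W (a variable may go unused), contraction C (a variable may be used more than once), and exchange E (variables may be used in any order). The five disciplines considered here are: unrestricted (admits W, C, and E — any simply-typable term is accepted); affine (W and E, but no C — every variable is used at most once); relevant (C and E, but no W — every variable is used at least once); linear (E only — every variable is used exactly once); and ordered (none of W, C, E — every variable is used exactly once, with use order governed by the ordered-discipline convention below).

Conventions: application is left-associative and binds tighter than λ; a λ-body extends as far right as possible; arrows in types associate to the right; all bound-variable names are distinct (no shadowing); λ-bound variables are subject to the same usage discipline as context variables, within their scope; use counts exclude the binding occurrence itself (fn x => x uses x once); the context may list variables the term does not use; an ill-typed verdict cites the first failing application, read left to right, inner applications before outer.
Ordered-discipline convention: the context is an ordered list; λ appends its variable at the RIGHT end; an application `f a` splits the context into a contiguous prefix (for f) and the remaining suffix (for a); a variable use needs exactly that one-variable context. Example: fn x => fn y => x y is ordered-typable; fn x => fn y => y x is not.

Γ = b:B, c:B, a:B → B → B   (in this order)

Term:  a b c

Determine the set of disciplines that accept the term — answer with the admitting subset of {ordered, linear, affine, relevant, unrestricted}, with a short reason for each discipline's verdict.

admitted in: linear, affine, relevant, unrestricted
counts: b ×1; c ×1; a ×1
order of uses: a, b, c
typing: the term checks, with type B
ordered ✗ (use order a, b, c needs exchange)
linear ✓ (exactly-once usage across b, c, a)
affine ✓ (none of b, c, a used more than once)
relevant ✓ (none of b, c, a goes unused)
unrestricted ✓ (well-typed at B; no restrictions here)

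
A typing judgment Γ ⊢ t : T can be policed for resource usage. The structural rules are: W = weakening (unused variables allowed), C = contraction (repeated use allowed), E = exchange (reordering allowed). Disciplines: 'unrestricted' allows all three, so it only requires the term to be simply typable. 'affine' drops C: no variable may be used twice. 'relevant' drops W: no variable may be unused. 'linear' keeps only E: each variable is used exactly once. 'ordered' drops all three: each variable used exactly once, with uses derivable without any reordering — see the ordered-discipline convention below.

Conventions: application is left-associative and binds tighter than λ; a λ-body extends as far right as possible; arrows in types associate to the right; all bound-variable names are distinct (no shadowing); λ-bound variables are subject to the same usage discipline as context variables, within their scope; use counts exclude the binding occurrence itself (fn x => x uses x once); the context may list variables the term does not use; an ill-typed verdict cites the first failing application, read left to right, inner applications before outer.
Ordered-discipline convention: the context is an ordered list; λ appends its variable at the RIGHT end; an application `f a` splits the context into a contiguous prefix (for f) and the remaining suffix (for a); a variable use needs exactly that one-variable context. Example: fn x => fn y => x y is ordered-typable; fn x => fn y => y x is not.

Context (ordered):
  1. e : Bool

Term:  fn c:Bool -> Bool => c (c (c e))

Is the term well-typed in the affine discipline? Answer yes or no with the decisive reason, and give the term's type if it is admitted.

no — needs contraction — c ×3
use counts: e: 1; c (λ-bound): 3
left-to-right use order: c, c, c, e
typing: ✓ — (Bool -> Bool) -> Bool
per-discipline verdicts: ordered ✗ · linear ✗ · affine ✗ · relevant ✓ · unrestricted ✓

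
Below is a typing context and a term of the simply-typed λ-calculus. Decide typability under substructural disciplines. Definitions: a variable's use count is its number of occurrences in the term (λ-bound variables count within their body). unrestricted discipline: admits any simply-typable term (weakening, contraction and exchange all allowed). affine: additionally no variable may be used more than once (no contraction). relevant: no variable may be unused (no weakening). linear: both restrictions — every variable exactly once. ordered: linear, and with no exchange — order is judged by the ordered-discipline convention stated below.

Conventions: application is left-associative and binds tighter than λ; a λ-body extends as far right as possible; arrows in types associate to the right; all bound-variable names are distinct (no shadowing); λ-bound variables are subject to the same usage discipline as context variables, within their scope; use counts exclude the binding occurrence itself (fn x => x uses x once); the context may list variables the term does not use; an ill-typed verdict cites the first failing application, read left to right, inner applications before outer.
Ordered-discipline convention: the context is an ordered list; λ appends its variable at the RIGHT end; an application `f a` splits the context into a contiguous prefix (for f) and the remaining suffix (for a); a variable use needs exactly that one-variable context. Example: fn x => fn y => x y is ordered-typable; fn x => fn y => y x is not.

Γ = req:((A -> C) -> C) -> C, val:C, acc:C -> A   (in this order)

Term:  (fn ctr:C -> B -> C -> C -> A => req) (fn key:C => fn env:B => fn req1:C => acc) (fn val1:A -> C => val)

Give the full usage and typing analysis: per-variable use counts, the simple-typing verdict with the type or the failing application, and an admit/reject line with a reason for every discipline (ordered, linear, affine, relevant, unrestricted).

counts: req: 1, val: 1, acc: 1, ctr (λ-bound): 0, key (λ-bound): 0, env (λ-bound): 0, req1 (λ-bound): 0, val1 (λ-bound): 0
use order (left to right): req, acc, val
typing: well-typed at C
ordered ✗ (ctr, key, env, req1, val1 never used (weakening))
linear ✗ (ctr, key, env, req1, val1 never used (weakening))
affine ✓ (at most one use each (req, val, acc, ctr, key, env, req1, val1))
relevant ✗ (ctr, key, env, req1, val1 never used (weakening))
unrestricted ✓ (well-typed at C; no restrictions here)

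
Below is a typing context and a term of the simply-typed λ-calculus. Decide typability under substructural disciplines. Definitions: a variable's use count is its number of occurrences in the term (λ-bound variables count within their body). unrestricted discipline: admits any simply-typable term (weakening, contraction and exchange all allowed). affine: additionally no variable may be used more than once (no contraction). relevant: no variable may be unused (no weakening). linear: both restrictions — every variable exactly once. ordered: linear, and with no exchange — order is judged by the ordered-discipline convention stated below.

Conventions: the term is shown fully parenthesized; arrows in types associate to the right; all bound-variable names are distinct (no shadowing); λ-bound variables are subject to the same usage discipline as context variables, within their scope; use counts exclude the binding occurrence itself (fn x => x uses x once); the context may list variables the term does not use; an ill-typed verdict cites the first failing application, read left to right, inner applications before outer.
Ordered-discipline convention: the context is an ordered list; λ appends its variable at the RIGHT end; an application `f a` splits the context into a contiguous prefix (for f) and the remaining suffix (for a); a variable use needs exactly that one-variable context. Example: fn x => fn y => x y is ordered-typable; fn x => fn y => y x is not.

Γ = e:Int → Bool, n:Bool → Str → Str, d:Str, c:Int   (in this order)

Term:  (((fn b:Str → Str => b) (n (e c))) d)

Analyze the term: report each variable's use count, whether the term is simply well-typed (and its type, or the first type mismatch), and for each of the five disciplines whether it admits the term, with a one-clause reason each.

use counts: e: 1×; n: 1×; d: 1×; c: 1×; b (λ-bound): 1×
left-to-right use order: b, n, e, c, d
typing: ✓ — Str
ordered: ✗, use order b, n, e, c, d needs exchange
linear: ✓, e, n, d, c, b: one use apiece
affine: ✓, no duplicate uses among e, n, d, c, b
relevant: ✓, at least one use each (e, n, d, c, b)
unrestricted: ✓, well-typed at Str; no restrictions here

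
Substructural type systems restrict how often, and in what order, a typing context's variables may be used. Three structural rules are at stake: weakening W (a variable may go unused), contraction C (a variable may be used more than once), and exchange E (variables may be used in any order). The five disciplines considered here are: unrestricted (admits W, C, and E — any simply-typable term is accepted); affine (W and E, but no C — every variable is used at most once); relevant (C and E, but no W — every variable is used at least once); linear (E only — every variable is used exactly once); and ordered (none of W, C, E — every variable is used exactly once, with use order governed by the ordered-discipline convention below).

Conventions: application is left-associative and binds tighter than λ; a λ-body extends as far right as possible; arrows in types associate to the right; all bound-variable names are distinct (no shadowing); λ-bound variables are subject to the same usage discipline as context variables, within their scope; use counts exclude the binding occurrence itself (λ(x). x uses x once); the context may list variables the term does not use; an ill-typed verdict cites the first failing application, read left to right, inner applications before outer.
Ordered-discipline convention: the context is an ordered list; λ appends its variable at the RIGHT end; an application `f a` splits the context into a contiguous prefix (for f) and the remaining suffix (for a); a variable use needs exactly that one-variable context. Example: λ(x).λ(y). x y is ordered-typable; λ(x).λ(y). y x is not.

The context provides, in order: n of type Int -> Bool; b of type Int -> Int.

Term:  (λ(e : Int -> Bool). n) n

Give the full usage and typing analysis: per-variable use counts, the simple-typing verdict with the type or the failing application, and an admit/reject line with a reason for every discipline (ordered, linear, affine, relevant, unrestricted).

variable uses: n: 2×, b: 0×, e [bound]: 0×
uses in reading order: n, n
typing: well-typed at Int -> Bool
ordered: ✗, repeated use of n ×2; b, e never used (weakening)
linear: ✗, repeated use of n ×2; b, e never used (weakening)
affine: ✗, repeated use of n ×2
relevant: ✗, b, e never used (weakening)
unrestricted: ✓, typability at Int -> Bool is all that's needed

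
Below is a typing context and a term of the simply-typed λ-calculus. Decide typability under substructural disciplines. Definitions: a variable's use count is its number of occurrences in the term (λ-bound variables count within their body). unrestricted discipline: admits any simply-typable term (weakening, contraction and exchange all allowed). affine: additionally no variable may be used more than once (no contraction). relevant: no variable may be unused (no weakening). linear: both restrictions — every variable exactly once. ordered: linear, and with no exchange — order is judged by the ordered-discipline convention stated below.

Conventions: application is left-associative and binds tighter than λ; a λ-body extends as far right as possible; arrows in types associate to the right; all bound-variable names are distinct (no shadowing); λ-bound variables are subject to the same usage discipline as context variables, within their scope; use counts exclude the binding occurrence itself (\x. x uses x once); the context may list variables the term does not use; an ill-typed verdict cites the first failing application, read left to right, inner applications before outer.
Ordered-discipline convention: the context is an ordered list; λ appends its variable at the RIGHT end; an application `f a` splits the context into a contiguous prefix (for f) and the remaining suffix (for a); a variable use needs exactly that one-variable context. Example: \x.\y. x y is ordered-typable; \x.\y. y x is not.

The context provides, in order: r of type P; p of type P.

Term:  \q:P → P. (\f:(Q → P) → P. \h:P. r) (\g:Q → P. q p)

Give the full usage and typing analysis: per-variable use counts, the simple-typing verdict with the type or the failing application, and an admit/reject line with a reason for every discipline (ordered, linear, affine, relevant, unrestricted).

counts: r ×1; p ×1; q (bound) ×1; f (bound) ×0; h (bound) ×0; g (bound) ×0
use order (left to right): r, q, p
typing: well-typed at (P → P) → P → P
ordered: ✗, unused: f, h, g — weakening required
linear: ✗, unused: f, h, g — weakening required
affine: ✓, no duplicate uses among r, p, q, f, h, g
relevant: ✗, unused: f, h, g — weakening required
unrestricted: ✓, simply typable at (P → P) → P → P; W, C, E all held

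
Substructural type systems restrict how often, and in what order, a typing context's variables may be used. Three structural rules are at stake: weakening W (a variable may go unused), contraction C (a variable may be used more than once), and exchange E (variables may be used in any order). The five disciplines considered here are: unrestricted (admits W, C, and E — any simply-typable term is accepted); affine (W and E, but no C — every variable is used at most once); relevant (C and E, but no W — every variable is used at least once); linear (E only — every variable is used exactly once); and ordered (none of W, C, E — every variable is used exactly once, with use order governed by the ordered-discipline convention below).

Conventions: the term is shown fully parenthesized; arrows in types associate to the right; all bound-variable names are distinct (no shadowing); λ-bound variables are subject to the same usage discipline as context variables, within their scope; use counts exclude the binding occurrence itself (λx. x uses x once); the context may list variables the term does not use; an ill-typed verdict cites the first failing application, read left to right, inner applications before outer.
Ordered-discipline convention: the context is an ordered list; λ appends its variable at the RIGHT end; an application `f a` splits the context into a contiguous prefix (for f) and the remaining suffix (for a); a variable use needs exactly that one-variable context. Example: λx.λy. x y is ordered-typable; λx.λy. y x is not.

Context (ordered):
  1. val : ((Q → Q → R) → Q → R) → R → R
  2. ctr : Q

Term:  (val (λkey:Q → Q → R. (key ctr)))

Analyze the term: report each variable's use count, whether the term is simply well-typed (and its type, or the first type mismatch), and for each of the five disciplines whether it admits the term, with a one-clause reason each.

counts: val ×1; ctr ×1; key (bound) ×1
uses in reading order: val, key, ctr
typing: the term checks, with type R → R
ordered ✗ (needs exchange: uses follow val, key, ctr)
linear ✓ (exactly-once usage across val, ctr, key)
affine ✓ (val, ctr, key: no repeats, contraction unneeded)
relevant ✓ (val, ctr, key: all used, weakening unneeded)
unrestricted ✓ (simply typable at R → R; W, C, E all held)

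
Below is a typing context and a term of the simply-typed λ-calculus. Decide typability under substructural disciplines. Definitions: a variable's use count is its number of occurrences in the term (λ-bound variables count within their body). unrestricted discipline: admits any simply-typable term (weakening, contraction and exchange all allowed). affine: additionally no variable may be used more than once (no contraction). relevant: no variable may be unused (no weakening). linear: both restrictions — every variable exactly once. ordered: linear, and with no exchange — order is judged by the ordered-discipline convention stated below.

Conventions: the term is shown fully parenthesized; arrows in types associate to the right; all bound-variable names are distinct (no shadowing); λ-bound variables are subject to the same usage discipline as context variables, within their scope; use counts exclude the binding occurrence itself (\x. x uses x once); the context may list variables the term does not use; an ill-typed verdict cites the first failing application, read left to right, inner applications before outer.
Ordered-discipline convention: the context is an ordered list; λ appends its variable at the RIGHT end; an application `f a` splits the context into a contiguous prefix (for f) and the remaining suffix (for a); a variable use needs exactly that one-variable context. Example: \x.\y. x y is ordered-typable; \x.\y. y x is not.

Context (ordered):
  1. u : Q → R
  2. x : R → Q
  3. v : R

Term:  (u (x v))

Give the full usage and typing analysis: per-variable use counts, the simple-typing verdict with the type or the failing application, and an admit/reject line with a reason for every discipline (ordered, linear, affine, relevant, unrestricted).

usage: u ×1; x ×1; v ×1
order of uses: u, x, v
typing: the term checks, with type R
ordered: ✓, single-use (u, x, v), ordered derivation ok
linear: ✓, u, x, v: one use apiece
affine: ✓, no duplicate uses among u, x, v
relevant: ✓, u, x, v: all used, weakening unneeded
unrestricted: ✓, type-checks (R) and nothing is barred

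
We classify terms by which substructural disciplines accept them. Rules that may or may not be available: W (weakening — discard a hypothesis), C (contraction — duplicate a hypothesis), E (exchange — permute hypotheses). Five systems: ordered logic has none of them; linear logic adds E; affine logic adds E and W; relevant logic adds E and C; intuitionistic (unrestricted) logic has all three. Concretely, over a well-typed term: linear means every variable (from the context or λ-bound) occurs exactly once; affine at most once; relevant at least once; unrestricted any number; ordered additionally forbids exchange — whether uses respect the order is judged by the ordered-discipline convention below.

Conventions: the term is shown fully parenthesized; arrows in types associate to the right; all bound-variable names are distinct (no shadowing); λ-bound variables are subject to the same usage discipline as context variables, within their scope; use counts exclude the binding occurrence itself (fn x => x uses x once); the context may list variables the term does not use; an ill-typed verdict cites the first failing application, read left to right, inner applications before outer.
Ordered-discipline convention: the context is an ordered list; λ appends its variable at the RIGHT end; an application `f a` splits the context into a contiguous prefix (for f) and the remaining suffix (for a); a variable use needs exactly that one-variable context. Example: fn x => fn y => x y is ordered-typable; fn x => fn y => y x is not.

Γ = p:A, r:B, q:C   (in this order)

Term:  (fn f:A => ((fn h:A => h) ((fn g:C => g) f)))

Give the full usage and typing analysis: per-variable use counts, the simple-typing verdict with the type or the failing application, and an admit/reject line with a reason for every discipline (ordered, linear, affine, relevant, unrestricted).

usage: p ×0, r ×0, q ×0, f (λ-bound) ×1, h (λ-bound) ×1, g (λ-bound) ×1
order of uses: h, g, f
typing: ill-typed: an argument A mismatches the expected C
ordered: ✗, fails simple typing
linear: ✗, a type mismatch blocks all five
affine: ✗, the type mismatch rejects it
relevant: ✗, not simply typable
unrestricted: ✗, fails simple typing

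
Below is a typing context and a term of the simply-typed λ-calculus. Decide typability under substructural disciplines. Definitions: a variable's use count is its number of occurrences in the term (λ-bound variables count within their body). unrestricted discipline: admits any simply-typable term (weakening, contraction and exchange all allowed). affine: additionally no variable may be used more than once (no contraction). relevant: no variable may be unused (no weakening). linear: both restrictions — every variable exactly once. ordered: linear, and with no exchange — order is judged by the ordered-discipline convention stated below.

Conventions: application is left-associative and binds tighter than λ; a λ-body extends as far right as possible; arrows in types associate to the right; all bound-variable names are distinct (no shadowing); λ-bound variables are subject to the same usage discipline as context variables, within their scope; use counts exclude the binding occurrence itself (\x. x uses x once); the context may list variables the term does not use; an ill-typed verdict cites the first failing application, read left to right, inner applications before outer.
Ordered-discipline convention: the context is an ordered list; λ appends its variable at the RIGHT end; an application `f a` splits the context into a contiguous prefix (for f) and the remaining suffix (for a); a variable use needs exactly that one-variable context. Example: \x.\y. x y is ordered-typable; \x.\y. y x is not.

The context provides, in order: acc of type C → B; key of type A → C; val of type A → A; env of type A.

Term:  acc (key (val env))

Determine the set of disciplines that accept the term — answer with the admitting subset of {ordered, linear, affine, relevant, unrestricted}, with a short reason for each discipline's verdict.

admitting disciplines: ordered, linear, affine, relevant, unrestricted
use counts: acc=1, key=1, val=1, env=1
use order (left to right): acc, key, val, env
typing: well-typed — term : B
ordered ✓ (one use each (acc, key, val, env); ordered split holds)
linear ✓ (exactly-once usage across acc, key, val, env)
affine ✓ (no duplicate uses among acc, key, val, env)
relevant ✓ (at least one use each (acc, key, val, env))
unrestricted ✓ (typability at B is all that's needed)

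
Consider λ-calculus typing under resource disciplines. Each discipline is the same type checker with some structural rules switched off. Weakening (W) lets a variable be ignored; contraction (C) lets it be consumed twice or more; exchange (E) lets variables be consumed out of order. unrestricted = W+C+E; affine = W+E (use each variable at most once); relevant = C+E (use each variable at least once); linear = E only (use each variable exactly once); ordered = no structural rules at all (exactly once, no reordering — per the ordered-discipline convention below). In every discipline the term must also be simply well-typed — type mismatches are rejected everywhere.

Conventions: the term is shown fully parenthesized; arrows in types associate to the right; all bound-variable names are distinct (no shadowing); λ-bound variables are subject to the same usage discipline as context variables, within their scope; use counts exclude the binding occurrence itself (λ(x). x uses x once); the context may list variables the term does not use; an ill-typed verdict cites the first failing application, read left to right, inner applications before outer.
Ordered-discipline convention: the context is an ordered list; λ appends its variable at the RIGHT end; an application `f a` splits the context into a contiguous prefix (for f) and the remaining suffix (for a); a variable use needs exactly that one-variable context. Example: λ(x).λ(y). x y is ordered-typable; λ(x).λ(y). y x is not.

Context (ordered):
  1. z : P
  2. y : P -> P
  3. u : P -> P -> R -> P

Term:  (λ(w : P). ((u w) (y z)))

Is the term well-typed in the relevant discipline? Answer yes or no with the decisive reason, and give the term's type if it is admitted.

yes — none of z, y, u, w goes unused; term : P -> R -> P
use counts: z ×1, y ×1, u ×1, w (λ-bound) ×1
uses in reading order: u, w, y, z
typing: ✓ — P -> R -> P
all disciplines: ordered ✗; linear ✓; affine ✓; relevant ✓; unrestricted ✓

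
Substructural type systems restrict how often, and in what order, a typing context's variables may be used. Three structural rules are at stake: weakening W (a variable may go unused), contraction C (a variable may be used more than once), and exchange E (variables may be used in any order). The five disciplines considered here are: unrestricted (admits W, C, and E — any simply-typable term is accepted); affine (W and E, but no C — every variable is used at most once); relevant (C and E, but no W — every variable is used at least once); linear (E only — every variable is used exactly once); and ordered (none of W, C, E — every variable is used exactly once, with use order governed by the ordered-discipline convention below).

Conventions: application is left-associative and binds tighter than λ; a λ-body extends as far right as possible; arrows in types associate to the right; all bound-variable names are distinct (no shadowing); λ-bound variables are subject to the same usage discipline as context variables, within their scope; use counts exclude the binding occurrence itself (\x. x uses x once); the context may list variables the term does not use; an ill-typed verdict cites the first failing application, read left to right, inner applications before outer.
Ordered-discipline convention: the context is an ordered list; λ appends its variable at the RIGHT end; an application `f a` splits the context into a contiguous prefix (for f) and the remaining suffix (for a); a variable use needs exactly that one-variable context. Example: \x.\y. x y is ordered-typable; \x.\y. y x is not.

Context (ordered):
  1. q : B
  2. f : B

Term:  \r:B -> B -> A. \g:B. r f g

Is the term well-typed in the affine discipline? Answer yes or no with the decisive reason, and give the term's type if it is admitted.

yes — no duplicate uses among q, f, r, g; term : (B -> B -> A) -> B -> A
use counts: q: 0; f: 1; r (bound): 1; g (bound): 1
uses in reading order: r, f, g
typing: well-typed — term : (B -> B -> A) -> B -> A
across the five disciplines: ordered ✗, linear ✗, affine ✓, relevant ✗, unrestricted ✓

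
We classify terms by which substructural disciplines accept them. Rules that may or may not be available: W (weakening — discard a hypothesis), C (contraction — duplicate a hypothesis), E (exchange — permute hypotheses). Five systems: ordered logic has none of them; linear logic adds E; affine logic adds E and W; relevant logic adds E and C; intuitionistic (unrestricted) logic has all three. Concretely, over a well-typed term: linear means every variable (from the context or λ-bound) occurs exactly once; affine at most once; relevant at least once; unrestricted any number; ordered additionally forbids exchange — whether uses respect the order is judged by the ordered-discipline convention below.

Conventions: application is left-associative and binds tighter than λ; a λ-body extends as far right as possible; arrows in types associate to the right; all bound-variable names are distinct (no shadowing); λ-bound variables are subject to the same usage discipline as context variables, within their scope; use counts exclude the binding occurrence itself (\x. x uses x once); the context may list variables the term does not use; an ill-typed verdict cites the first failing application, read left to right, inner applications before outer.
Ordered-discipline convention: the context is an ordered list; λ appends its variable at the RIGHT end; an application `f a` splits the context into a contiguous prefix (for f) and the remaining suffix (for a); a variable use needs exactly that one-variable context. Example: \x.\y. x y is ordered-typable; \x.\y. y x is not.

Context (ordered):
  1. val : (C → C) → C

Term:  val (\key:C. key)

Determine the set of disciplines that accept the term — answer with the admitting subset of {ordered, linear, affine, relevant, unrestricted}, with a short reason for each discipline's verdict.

admitting disciplines: ordered, linear, affine, relevant, unrestricted
use counts: val ×1; key (bound) ×1
order of uses: val, key
typing: the term checks, with type C
ordered: ✓ — one use each (val, key); ordered split holds
linear: ✓ — val, key: one use apiece
affine: ✓ — at most one use each (val, key)
relevant: ✓ — every one of val, key appears
unrestricted: ✓ — well-typed at C; no restrictions here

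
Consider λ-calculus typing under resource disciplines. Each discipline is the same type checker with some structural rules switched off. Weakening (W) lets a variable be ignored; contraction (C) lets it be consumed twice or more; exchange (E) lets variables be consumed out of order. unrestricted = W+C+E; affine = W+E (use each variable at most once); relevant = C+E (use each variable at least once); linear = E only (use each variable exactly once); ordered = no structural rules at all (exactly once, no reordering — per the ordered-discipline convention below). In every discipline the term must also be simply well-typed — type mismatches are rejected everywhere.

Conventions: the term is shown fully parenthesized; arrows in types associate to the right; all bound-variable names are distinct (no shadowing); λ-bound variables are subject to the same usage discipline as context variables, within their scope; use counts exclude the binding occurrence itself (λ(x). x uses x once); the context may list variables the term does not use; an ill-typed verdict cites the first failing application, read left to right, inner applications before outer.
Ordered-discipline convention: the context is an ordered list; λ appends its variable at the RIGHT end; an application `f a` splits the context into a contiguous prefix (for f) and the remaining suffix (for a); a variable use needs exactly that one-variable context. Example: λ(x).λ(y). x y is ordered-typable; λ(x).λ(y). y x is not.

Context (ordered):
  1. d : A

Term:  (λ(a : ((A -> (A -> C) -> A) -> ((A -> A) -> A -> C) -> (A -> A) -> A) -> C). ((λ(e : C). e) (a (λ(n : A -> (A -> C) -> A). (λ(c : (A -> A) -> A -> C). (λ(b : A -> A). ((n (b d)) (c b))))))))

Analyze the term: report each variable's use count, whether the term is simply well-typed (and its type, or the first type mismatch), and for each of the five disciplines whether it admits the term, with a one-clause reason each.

counts: d: 1, a (bound): 1, e (bound): 1, n (bound): 1, c (bound): 1, b (bound): 2
uses in reading order: e, a, n, b, d, c, b
typing: ✓ — (((A -> (A -> C) -> A) -> ((A -> A) -> A -> C) -> (A -> A) -> A) -> C) -> C
ordered ✗ (needs contraction — b ×2)
linear ✗ (needs contraction — b ×2)
affine ✗ (needs contraction — b ×2)
relevant ✓ (d, a, e, n, c, b: all used, weakening unneeded)
unrestricted ✓ (type-checks ((((A -> (A -> C) -> A) -> ((A -> A) -> A -> C) -> (A -> A) -> A) -> C) -> C) and nothing is barred)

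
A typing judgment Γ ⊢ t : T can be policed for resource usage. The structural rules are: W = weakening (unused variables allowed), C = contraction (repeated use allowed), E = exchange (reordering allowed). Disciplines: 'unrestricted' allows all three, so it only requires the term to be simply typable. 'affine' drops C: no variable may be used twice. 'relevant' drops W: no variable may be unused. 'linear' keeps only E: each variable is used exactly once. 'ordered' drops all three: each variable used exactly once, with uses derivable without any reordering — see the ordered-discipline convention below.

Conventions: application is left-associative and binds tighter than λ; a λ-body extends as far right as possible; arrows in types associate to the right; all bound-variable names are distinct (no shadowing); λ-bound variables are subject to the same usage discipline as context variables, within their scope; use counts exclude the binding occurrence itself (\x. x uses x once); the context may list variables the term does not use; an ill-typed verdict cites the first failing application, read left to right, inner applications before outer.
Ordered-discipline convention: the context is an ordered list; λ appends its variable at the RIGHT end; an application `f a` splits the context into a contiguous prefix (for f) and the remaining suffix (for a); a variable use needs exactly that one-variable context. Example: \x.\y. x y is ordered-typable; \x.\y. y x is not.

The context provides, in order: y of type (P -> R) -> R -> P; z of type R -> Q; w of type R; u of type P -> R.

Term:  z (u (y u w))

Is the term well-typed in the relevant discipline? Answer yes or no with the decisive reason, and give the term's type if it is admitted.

yes — y, z, w, u: all used, weakening unneeded; term : Q
variable uses: y: 1, z: 1, w: 1, u: 2
order of uses: z, u, y, u, w
typing: well-typed at Q
all disciplines: ordered ✗; linear ✗; affine ✗; relevant ✓; unrestricted ✓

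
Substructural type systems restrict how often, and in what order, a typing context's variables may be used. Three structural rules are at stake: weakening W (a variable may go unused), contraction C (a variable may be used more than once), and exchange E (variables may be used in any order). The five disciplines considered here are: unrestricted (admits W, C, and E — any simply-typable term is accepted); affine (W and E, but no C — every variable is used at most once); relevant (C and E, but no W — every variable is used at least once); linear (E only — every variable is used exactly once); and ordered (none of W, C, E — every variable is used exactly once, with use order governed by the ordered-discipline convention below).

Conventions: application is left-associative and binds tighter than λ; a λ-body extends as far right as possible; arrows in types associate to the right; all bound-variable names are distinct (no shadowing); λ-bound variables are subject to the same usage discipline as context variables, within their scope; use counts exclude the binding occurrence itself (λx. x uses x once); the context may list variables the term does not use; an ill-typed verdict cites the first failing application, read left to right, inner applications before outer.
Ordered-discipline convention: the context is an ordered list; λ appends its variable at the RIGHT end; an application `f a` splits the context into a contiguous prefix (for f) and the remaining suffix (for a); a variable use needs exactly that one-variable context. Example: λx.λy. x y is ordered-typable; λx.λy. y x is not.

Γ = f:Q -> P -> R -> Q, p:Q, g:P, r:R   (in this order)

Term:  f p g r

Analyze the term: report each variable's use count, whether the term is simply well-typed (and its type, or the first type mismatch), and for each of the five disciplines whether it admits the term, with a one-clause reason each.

variable uses: f ×1; p ×1; g ×1; r ×1
uses in reading order: f, p, g, r
typing: ✓ — Q
ordered ✓ (one use each (f, p, g, r); ordered split holds)
linear ✓ (each of f, p, g, r used exactly once)
affine ✓ (no duplicate uses among f, p, g, r)
relevant ✓ (at least one use each (f, p, g, r))
unrestricted ✓ (simply typable at Q; W, C, E all held)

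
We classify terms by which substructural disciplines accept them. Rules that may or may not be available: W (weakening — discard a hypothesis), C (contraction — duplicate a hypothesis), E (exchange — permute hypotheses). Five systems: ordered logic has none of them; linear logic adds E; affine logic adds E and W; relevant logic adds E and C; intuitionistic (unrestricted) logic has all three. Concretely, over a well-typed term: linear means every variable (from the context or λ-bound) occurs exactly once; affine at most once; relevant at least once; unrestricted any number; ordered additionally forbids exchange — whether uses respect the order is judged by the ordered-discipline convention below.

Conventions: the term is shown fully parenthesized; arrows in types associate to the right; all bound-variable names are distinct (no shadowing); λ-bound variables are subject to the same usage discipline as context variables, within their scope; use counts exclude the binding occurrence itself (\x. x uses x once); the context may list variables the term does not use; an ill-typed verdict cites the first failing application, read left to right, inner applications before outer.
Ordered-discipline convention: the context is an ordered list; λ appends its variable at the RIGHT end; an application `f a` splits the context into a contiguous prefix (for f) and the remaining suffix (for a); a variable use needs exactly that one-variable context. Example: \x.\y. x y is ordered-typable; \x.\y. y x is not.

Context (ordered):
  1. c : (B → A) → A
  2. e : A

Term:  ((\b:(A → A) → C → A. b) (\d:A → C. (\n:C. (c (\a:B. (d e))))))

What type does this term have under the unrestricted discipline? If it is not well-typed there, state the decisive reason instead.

not well-typed under unrestricted — the type mismatch rejects it
variable uses: c: 1; e: 1; b (λ-bound): 1; d (λ-bound): 1; n (λ-bound): 0; a (λ-bound): 0
left-to-right use order: b, c, d, e
typing: ill-typed: a function awaiting B → A gets B → C
all disciplines: ordered ✗ · linear ✗ · affine ✗ · relevant ✗ · unrestricted ✗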